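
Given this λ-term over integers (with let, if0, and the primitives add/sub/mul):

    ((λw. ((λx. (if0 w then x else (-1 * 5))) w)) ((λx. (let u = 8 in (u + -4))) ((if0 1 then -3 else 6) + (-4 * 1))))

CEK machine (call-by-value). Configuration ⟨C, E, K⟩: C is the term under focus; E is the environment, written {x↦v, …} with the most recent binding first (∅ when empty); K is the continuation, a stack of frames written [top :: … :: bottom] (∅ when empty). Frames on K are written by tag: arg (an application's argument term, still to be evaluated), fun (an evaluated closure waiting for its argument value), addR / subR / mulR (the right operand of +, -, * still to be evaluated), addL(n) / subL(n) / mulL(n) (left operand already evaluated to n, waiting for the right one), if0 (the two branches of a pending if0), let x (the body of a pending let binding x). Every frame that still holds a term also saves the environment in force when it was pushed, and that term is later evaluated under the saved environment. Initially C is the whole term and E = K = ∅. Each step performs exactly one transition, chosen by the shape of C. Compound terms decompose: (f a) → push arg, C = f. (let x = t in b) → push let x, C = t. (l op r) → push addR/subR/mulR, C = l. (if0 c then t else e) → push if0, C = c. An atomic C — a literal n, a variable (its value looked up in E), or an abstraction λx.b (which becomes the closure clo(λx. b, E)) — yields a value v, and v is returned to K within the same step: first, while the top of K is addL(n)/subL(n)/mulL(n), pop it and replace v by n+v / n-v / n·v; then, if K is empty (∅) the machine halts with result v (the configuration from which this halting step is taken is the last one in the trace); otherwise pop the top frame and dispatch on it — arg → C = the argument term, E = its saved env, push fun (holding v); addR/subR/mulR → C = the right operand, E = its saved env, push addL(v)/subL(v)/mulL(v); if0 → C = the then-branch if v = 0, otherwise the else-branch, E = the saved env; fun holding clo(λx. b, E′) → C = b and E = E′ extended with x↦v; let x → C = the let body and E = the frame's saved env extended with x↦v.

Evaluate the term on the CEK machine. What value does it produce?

[0] ⟨C=((λw. ((λx. (if0 w then x else (-1 * 5))) w)) ((λx. (let u = 8 in (u + -4))) ((if0 1 then -3 else 6) + (-4 * 1)))); E=∅; K=∅⟩
[1] ⟨C=(λw. ((λx. (if0 w then x else (-1 * 5))) w)); E=∅; K=[arg]⟩
[2] ⟨C=((λx. (let u = 8 in (u + -4))) ((if0 1 then -3 else 6) + (-4 * 1))); E=∅; K=[fun]⟩
[3] ⟨C=(λx. (let u = 8 in (u + -4))); E=∅; K=[arg :: fun]⟩
[4] ⟨C=((if0 1 then -3 else 6) + (-4 * 1)); E=∅; K=[fun :: fun]⟩
[5] ⟨C=(if0 1 then -3 else 6); E=∅; K=[addR :: fun :: fun]⟩
[6] ⟨C=1; E=∅; K=[if0 :: addR :: fun :: fun]⟩
[7] ⟨C=6; E=∅; K=[addR :: fun :: fun]⟩
[8] ⟨C=(-4 * 1); E=∅; K=[addL(6) :: fun :: fun]⟩
[9] ⟨C=-4; E=∅; K=[mulR :: addL(6) :: fun :: fun]⟩
[10] ⟨C=1; E=∅; K=[mulL(-4) :: addL(6) :: fun :: fun]⟩
[11] ⟨C=(let u = 8 in (u + -4)); E={x↦2}; K=[fun]⟩
[12] ⟨C=8; E={x↦2}; K=[let u :: fun]⟩
[13] ⟨C=(u + -4); E={u↦8, x↦2}; K=[fun]⟩
[14] ⟨C=u; E={u↦8, x↦2}; K=[addR :: fun]⟩
[15] ⟨C=-4; E={u↦8, x↦2}; K=[addL(8) :: fun]⟩
[16] ⟨C=((λx. (if0 w then x else (-1 * 5))) w); E={w↦4}; K=∅⟩
[17] ⟨C=(λx. (if0 w then x else (-1 * 5))); E={w↦4}; K=[arg]⟩
[18] ⟨C=w; E={w↦4}; K=[fun]⟩
[19] ⟨C=(if0 w then x else (-1 * 5)); E={x↦4, w↦4}; K=∅⟩
[20] ⟨C=w; E={x↦4, w↦4}; K=[if0]⟩
[21] ⟨C=(-1 * 5); E={x↦4, w↦4}; K=∅⟩
[22] ⟨C=-1; E={x↦4, w↦4}; K=[mulR]⟩
[23] ⟨C=5; E={x↦4, w↦4}; K=[mulL(-1)]⟩
→ final value -5

Answer: -5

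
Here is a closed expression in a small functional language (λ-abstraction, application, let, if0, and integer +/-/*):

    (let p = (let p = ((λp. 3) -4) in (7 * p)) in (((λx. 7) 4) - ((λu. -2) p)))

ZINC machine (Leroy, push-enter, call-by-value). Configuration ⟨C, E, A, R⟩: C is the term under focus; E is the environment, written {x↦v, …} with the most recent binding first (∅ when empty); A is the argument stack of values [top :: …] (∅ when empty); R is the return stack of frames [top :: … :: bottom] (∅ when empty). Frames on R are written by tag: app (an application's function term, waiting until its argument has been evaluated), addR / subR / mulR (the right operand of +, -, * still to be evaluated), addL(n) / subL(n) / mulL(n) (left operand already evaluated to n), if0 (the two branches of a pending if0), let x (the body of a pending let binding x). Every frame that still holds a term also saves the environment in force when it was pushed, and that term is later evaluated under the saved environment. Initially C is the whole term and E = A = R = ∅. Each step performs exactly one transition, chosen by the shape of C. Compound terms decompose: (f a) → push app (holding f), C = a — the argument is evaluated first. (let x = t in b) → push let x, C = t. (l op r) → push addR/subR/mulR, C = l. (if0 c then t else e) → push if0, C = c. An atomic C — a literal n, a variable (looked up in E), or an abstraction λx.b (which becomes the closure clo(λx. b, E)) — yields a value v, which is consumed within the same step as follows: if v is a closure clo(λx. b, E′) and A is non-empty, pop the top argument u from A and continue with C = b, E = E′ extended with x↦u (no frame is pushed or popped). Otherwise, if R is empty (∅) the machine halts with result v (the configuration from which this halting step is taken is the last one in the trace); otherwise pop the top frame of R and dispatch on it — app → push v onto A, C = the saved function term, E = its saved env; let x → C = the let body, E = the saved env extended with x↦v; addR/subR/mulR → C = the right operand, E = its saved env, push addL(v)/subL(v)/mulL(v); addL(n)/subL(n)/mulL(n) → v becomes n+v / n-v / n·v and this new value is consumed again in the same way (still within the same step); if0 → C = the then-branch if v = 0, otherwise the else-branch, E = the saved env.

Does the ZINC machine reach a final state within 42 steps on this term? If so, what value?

t=0: [C=(let p = (let p = ((λp. 3) -4) in (7 * p)) in (((λx. 7) 4) - ((λu. -2) p))) | E=∅ | A=∅ | R=∅]
t=1: [C=(let p = ((λp. 3) -4) in (7 * p)) | E=∅ | A=∅ | R=[let p]]
t=2: [C=((λp. 3) -4) | E=∅ | A=∅ | R=[let p :: let p]]
t=3: [C=-4 | E=∅ | A=∅ | R=[app :: let p :: let p]]
t=4: [C=(λp. 3) | E=∅ | A=[-4] | R=[let p :: let p]]
t=5: [C=3 | E={p↦-4} | A=∅ | R=[let p :: let p]]
t=6: [C=(7 * p) | E={p↦3} | A=∅ | R=[let p]]
t=7: [C=7 | E={p↦3} | A=∅ | R=[mulR :: let p]]
t=8: [C=p | E={p↦3} | A=∅ | R=[mulL(7) :: let p]]
t=9: [C=(((λx. 7) 4) - ((λu. -2) p)) | E={p↦21} | A=∅ | R=∅]
t=10: [C=((λx. 7) 4) | E={p↦21} | A=∅ | R=[subR]]
t=11: [C=4 | E={p↦21} | A=∅ | R=[app :: subR]]
t=12: [C=(λx. 7) | E={p↦21} | A=[4] | R=[subR]]
t=13: [C=7 | E={x↦4, p↦21} | A=∅ | R=[subR]]
t=14: [C=((λu. -2) p) | E={p↦21} | A=∅ | R=[subL(7)]]
t=15: [C=p | E={p↦21} | A=∅ | R=[app :: subL(7)]]
t=16: [C=(λu. -2) | E={p↦21} | A=[21] | R=[subL(7)]]
t=17: [C=-2 | E={u↦21, p↦21} | A=∅ | R=[subL(7)]]
→ final value 9

Answer: 9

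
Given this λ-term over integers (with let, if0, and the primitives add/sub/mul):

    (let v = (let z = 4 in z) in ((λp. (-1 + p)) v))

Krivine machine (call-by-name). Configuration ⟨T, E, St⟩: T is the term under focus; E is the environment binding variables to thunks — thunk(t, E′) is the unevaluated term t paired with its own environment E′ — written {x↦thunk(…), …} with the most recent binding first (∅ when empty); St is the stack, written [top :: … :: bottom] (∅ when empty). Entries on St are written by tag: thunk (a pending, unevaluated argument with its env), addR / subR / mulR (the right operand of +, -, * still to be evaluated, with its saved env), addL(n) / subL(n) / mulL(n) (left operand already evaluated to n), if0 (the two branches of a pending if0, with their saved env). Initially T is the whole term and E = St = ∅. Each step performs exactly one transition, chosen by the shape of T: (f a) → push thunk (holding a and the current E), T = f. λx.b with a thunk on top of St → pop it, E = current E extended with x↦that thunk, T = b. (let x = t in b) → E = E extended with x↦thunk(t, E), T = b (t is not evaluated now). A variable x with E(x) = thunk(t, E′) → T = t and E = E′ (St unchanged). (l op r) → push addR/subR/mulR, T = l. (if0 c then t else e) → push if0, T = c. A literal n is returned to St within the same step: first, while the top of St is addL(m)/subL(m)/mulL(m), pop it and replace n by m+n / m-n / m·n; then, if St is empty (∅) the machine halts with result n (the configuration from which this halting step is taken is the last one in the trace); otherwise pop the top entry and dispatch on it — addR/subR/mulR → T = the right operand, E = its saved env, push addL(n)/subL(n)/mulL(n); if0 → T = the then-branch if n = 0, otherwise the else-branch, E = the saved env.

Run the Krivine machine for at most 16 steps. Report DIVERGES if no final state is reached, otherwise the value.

step 0: [T=(let v = (let z = 4 in z) in ((λp. (-1 + p)) v)) | E=∅ | St=∅]
step 1: [T=((λp. (-1 + p)) v) | E={v↦thunk((let z = 4 in z), ∅)} | St=∅]
step 2: [T=(λp. (-1 + p)) | E={v↦thunk((let z = 4 in z), ∅)} | St=[thunk]]
step 3: [T=(-1 + p) | E={p↦thunk(v, {v↦thunk((let z = 4 in z), ∅)}), v↦thunk((let z = 4 in z), ∅)} | St=∅]
step 4: [T=-1 | E={p↦thunk(v, {v↦thunk((let z = 4 in z), ∅)}), v↦thunk((let z = 4 in z), ∅)} | St=[addR]]
step 5: [T=p | E={p↦thunk(v, {v↦thunk((let z = 4 in z), ∅)}), v↦thunk((let z = 4 in z), ∅)} | St=[addL(-1)]]
step 6: [T=v | E={v↦thunk((let z = 4 in z), ∅)} | St=[addL(-1)]]
step 7: [T=(let z = 4 in z) | E=∅ | St=[addL(-1)]]
step 8: [T=z | E={z↦thunk(4, ∅)} | St=[addL(-1)]]
step 9: [T=4 | E=∅ | St=[addL(-1)]]
→ final value 3

Answer: 3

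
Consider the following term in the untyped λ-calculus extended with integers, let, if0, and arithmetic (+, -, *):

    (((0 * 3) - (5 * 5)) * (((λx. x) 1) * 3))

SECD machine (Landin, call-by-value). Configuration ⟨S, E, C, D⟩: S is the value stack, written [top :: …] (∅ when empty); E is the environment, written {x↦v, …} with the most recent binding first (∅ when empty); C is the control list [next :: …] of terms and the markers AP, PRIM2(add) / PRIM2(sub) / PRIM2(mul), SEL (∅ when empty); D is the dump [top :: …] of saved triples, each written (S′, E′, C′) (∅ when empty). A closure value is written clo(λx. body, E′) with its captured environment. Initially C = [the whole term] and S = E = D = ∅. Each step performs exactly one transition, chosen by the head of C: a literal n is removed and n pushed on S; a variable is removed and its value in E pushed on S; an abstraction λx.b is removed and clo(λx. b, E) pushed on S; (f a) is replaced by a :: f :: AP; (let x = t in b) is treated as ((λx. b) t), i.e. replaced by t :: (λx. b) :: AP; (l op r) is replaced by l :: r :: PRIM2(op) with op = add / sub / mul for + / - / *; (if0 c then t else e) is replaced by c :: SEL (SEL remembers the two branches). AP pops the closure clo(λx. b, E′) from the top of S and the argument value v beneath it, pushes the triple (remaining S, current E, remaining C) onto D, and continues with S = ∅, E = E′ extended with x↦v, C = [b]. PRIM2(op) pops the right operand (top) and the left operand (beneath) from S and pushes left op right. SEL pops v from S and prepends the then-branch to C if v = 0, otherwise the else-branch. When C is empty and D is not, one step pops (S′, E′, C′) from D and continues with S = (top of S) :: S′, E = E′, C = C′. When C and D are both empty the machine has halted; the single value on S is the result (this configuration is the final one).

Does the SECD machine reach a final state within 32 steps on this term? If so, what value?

t=0: [S=∅ | E=∅ | C=[(((0 * 3) - (5 * 5)) * (((λx. x) 1) * 3))] | D=∅]
t=1: [S=∅ | E=∅ | C=[((0 * 3) - (5 * 5)) :: (((λx. x) 1) * 3) :: PRIM2(mul)] | D=∅]
t=2: [S=∅ | E=∅ | C=[(0 * 3) :: (5 * 5) :: PRIM2(sub) :: (((λx. x) 1) * 3) :: PRIM2(mul)] | D=∅]
t=3: [S=∅ | E=∅ | C=[0 :: 3 :: PRIM2(mul) :: (5 * 5) :: PRIM2(sub) :: (((λx. x) 1) * 3) :: PRIM2(mul)] | D=∅]
t=4: [S=[0] | E=∅ | C=[3 :: PRIM2(mul) :: (5 * 5) :: PRIM2(sub) :: (((λx. x) 1) * 3) :: PRIM2(mul)] | D=∅]
t=5: [S=[3 :: 0] | E=∅ | C=[PRIM2(mul) :: (5 * 5) :: PRIM2(sub) :: (((λx. x) 1) * 3) :: PRIM2(mul)] | D=∅]
t=6: [S=[0] | E=∅ | C=[(5 * 5) :: PRIM2(sub) :: (((λx. x) 1) * 3) :: PRIM2(mul)] | D=∅]
t=7: [S=[0] | E=∅ | C=[5 :: 5 :: PRIM2(mul) :: PRIM2(sub) :: (((λx. x) 1) * 3) :: PRIM2(mul)] | D=∅]
t=8: [S=[5 :: 0] | E=∅ | C=[5 :: PRIM2(mul) :: PRIM2(sub) :: (((λx. x) 1) * 3) :: PRIM2(mul)] | D=∅]
t=9: [S=[5 :: 5 :: 0] | E=∅ | C=[PRIM2(mul) :: PRIM2(sub) :: (((λx. x) 1) * 3) :: PRIM2(mul)] | D=∅]
t=10: [S=[25 :: 0] | E=∅ | C=[PRIM2(sub) :: (((λx. x) 1) * 3) :: PRIM2(mul)] | D=∅]
t=11: [S=[-25] | E=∅ | C=[(((λx. x) 1) * 3) :: PRIM2(mul)] | D=∅]
t=12: [S=[-25] | E=∅ | C=[((λx. x) 1) :: 3 :: PRIM2(mul) :: PRIM2(mul)] | D=∅]
t=13: [S=[-25] | E=∅ | C=[1 :: (λx. x) :: AP :: 3 :: PRIM2(mul) :: PRIM2(mul)] | D=∅]
t=14: [S=[1 :: -25] | E=∅ | C=[(λx. x) :: AP :: 3 :: PRIM2(mul) :: PRIM2(mul)] | D=∅]
t=15: [S=[clo(λx. x, ∅) :: 1 :: -25] | E=∅ | C=[AP :: 3 :: PRIM2(mul) :: PRIM2(mul)] | D=∅]
t=16: [S=∅ | E={x↦1} | C=[x] | D=[([-25], ∅, [3 :: PRIM2(mul) :: PRIM2(mul)])]]
t=17: [S=[1] | E={x↦1} | C=∅ | D=[([-25], ∅, [3 :: PRIM2(mul) :: PRIM2(mul)])]]
t=18: [S=[1 :: -25] | E=∅ | C=[3 :: PRIM2(mul) :: PRIM2(mul)] | D=∅]
t=19: [S=[3 :: 1 :: -25] | E=∅ | C=[PRIM2(mul) :: PRIM2(mul)] | D=∅]
t=20: [S=[3 :: -25] | E=∅ | C=[PRIM2(mul)] | D=∅]
t=21: [S=[-75] | E=∅ | C=∅ | D=∅]
→ final value -75

Answer: -75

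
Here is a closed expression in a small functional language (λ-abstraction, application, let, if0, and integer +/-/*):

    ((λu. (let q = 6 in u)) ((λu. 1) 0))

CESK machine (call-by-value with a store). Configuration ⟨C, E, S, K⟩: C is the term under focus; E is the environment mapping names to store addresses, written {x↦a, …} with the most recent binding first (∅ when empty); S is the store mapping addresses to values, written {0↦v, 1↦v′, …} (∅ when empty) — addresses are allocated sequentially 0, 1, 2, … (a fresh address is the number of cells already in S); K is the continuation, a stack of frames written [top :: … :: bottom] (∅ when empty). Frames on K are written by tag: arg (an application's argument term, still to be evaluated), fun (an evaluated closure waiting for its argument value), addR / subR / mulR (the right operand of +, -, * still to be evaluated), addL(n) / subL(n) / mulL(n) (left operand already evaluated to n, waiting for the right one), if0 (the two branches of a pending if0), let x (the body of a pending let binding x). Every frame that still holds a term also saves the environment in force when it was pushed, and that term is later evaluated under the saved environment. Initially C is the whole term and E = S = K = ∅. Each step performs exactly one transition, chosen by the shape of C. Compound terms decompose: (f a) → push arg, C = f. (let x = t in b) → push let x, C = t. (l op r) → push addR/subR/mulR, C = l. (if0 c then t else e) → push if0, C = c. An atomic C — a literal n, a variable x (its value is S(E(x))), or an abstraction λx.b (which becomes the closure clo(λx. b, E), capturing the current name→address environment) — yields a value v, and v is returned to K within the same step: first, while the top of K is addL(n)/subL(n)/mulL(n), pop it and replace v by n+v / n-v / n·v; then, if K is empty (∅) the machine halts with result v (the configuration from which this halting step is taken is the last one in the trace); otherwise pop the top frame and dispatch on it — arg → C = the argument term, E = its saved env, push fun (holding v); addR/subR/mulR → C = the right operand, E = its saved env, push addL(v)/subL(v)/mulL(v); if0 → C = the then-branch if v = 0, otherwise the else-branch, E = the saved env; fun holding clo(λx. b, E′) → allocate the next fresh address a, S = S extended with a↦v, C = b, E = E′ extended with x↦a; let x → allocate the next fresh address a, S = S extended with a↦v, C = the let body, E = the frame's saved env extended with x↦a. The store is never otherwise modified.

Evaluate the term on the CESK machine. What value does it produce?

Answer: 1

Execution trace:
0. <C=((λu. (let q = 6 in u)) ((λu. 1) 0)), E=∅, S=∅, K=∅>
1. <C=(λu. (let q = 6 in u)), E=∅, S=∅, K=[arg]>
2. <C=((λu. 1) 0), E=∅, S=∅, K=[fun]>
3. <C=(λu. 1), E=∅, S=∅, K=[arg :: fun]>
4. <C=0, E=∅, S=∅, K=[fun :: fun]>
5. <C=1, E={u↦0}, S={0↦0}, K=[fun]>
6. <C=(let q = 6 in u), E={u↦1}, S={0↦0, 1↦1}, K=∅>
7. <C=6, E={u↦1}, S={0↦0, 1↦1}, K=[let q]>
8. <C=u, E={q↦2, u↦1}, S={0↦0, 1↦1, 2↦6}, K=∅>
→ final value 1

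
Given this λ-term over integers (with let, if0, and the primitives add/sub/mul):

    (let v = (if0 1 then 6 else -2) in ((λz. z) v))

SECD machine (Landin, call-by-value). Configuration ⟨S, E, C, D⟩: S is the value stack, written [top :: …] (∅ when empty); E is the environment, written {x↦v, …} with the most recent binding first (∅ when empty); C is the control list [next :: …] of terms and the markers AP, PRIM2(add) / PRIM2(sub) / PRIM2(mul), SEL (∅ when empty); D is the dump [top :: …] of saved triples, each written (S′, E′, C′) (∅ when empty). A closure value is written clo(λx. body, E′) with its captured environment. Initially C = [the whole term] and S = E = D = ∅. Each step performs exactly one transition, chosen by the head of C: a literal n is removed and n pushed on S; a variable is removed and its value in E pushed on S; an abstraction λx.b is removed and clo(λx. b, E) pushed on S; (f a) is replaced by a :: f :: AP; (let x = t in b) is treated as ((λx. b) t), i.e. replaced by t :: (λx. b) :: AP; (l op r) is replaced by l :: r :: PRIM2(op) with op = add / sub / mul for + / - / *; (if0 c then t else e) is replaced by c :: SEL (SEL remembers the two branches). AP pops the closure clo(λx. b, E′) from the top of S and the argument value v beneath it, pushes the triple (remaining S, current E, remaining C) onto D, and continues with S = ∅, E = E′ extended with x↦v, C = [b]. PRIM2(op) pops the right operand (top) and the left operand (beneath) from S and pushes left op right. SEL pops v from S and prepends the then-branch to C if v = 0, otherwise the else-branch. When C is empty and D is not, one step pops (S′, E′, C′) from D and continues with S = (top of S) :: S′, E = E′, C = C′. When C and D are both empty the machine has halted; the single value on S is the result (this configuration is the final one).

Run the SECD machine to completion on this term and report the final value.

Answer: -2

Execution trace:
step 0: <S=∅, E=∅, C=[(let v = (if0 1 then 6 else -2) in ((λz. z) v))], D=∅>
step 1: <S=∅, E=∅, C=[(if0 1 then 6 else -2) :: (λv. ((λz. z) v)) :: AP], D=∅>
step 2: <S=∅, E=∅, C=[1 :: SEL :: (λv. ((λz. z) v)) :: AP], D=∅>
step 3: <S=[1], E=∅, C=[SEL :: (λv. ((λz. z) v)) :: AP], D=∅>
step 4: <S=∅, E=∅, C=[-2 :: (λv. ((λz. z) v)) :: AP], D=∅>
step 5: <S=[-2], E=∅, C=[(λv. ((λz. z) v)) :: AP], D=∅>
step 6: <S=[clo(λv. ((λz. z) v), ∅) :: -2], E=∅, C=[AP], D=∅>
step 7: <S=∅, E={v↦-2}, C=[((λz. z) v)], D=[(∅, ∅, ∅)]>
step 8: <S=∅, E={v↦-2}, C=[v :: (λz. z) :: AP], D=[(∅, ∅, ∅)]>
step 9: <S=[-2], E={v↦-2}, C=[(λz. z) :: AP], D=[(∅, ∅, ∅)]>
step 10: <S=[clo(λz. z, {v↦-2}) :: -2], E={v↦-2}, C=[AP], D=[(∅, ∅, ∅)]>
step 11: <S=∅, E={z↦-2, v↦-2}, C=[z], D=[(∅, {v↦-2}, ∅) :: (∅, ∅, ∅)]>
step 12: <S=[-2], E={z↦-2, v↦-2}, C=∅, D=[(∅, {v↦-2}, ∅) :: (∅, ∅, ∅)]>
step 13: <S=[-2], E={v↦-2}, C=∅, D=[(∅, ∅, ∅)]>
step 14: <S=[-2], E=∅, C=∅, D=∅>
→ final value -2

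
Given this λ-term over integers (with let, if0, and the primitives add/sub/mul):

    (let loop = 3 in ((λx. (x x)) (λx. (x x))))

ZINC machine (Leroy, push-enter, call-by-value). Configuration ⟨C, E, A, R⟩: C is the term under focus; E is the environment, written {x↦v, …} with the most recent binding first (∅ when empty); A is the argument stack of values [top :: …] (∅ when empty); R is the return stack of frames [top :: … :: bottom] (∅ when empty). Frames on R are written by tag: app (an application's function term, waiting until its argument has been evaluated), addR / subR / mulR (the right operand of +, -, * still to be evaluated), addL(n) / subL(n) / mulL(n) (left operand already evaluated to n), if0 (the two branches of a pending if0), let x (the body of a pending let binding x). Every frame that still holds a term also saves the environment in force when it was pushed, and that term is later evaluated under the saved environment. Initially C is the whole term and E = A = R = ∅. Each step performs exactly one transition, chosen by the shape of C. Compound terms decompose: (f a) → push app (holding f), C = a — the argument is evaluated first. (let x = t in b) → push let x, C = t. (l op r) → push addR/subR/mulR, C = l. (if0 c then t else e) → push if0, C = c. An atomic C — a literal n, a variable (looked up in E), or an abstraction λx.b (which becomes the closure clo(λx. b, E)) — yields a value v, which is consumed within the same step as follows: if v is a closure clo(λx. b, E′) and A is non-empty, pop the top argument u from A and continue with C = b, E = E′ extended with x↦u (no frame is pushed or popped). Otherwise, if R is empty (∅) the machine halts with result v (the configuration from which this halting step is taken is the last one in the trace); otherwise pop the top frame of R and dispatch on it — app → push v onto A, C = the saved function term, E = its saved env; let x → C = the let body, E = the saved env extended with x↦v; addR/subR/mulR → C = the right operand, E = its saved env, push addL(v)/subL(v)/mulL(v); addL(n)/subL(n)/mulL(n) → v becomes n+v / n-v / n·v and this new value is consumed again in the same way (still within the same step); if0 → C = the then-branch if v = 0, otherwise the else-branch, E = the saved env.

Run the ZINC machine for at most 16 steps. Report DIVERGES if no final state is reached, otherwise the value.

Answer: DIVERGES (no final state within 16 steps)

Machine steps:
0. [C=(let loop = 3 in ((λx. (x x)) (λx. (x x)))) | E=∅ | A=∅ | R=∅]
1. [C=3 | E=∅ | A=∅ | R=[let loop]]
2. [C=((λx. (x x)) (λx. (x x))) | E={loop↦3} | A=∅ | R=∅]
3. [C=(λx. (x x)) | E={loop↦3} | A=∅ | R=[app]]
4. [C=(λx. (x x)) | E={loop↦3} | A=[clo(λx. (x x), {loop↦3})] | R=∅]
5. [C=(x x) | E={x↦clo(λx. (x x), {loop↦3}), loop↦3} | A=∅ | R=∅]
6. [C=x | E={x↦clo(λx. (x x), {loop↦3}), loop↦3} | A=∅ | R=[app]]
7. [C=x | E={x↦clo(λx. (x x), {loop↦3}), loop↦3} | A=[clo(λx. (x x), {loop↦3})] | R=∅]
… configuration repeats with period 3 (steps 5–7 recur indefinitely) …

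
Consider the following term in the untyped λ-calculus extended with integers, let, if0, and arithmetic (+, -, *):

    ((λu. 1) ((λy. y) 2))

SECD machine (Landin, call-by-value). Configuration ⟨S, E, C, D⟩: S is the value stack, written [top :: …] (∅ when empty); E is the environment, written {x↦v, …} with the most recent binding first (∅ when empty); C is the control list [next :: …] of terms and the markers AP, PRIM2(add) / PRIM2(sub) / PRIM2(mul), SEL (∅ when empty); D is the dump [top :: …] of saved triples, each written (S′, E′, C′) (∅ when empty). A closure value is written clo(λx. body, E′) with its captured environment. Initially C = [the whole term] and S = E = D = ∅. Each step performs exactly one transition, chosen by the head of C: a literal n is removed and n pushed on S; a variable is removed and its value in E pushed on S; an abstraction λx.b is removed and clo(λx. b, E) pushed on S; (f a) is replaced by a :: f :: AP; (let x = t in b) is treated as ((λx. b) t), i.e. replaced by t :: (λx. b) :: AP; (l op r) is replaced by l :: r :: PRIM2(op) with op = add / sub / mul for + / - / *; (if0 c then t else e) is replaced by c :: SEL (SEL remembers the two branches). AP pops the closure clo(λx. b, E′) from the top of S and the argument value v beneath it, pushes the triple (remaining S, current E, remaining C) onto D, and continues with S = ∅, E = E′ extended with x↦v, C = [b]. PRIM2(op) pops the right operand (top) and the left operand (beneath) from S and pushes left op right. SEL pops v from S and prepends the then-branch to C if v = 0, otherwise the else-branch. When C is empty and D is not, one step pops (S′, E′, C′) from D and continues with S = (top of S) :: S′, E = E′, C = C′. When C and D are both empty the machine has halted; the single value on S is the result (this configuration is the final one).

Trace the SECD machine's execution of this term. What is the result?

Answer: 1

Execution trace:
0. ⟨S=∅; E=∅; C=[((λu. 1) ((λy. y) 2))]; D=∅⟩
1. ⟨S=∅; E=∅; C=[((λy. y) 2) :: (λu. 1) :: AP]; D=∅⟩
2. ⟨S=∅; E=∅; C=[2 :: (λy. y) :: AP :: (λu. 1) :: AP]; D=∅⟩
3. ⟨S=[2]; E=∅; C=[(λy. y) :: AP :: (λu. 1) :: AP]; D=∅⟩
4. ⟨S=[clo(λy. y, ∅) :: 2]; E=∅; C=[AP :: (λu. 1) :: AP]; D=∅⟩
5. ⟨S=∅; E={y↦2}; C=[y]; D=[(∅, ∅, [(λu. 1) :: AP])]⟩
6. ⟨S=[2]; E={y↦2}; C=∅; D=[(∅, ∅, [(λu. 1) :: AP])]⟩
7. ⟨S=[2]; E=∅; C=[(λu. 1) :: AP]; D=∅⟩
8. ⟨S=[clo(λu. 1, ∅) :: 2]; E=∅; C=[AP]; D=∅⟩
9. ⟨S=∅; E={u↦2}; C=[1]; D=[(∅, ∅, ∅)]⟩
10. ⟨S=[1]; E={u↦2}; C=∅; D=[(∅, ∅, ∅)]⟩
11. ⟨S=[1]; E=∅; C=∅; D=∅⟩
→ final value 1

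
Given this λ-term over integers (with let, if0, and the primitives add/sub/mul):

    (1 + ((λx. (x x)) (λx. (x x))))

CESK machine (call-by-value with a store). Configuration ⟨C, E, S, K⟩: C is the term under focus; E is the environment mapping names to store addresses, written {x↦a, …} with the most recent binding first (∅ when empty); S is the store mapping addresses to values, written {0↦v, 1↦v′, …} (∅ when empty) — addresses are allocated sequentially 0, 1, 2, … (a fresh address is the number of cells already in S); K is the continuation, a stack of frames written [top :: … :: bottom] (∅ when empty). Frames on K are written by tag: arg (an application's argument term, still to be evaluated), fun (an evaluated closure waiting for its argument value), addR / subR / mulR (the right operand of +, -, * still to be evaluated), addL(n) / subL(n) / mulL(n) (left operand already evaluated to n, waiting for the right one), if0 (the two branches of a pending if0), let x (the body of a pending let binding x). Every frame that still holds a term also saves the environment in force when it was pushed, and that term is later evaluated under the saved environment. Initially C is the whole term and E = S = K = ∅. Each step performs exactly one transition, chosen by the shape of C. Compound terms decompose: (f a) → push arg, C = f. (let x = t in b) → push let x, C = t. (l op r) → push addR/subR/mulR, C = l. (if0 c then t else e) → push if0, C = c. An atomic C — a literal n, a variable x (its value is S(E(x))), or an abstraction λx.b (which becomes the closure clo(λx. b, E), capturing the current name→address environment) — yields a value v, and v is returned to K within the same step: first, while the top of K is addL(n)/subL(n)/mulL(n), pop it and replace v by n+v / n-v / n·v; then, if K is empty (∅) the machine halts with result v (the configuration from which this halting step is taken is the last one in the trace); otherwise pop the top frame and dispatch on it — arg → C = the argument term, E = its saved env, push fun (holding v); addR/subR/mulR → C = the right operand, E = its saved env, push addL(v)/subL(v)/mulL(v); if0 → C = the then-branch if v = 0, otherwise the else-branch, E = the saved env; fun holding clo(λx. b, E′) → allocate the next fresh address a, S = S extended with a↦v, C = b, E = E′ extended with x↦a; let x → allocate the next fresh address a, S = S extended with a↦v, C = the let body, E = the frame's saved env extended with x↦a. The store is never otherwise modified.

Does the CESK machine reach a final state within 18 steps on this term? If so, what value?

0. ⟨C=(1 + ((λx. (x x)) (λx. (x x)))); E=∅; S=∅; K=∅⟩
1. ⟨C=1; E=∅; S=∅; K=[addR]⟩
2. ⟨C=((λx. (x x)) (λx. (x x))); E=∅; S=∅; K=[addL(1)]⟩
3. ⟨C=(λx. (x x)); E=∅; S=∅; K=[arg :: addL(1)]⟩
4. ⟨C=(λx. (x x)); E=∅; S=∅; K=[fun :: addL(1)]⟩
5. ⟨C=(x x); E={x↦0}; S={0↦clo(λx. (x x), ∅)}; K=[addL(1)]⟩
6. ⟨C=x; E={x↦0}; S={0↦clo(λx. (x x), ∅)}; K=[arg :: addL(1)]⟩
7. ⟨C=x; E={x↦0}; S={0↦clo(λx. (x x), ∅)}; K=[fun :: addL(1)]⟩
8. ⟨C=(x x); E={x↦1}; S={0↦clo(λx. (x x), ∅), 1↦clo(λx. (x x), ∅)}; K=[addL(1)]⟩
9. ⟨C=x; E={x↦1}; S={0↦clo(λx. (x x), ∅), 1↦clo(λx. (x x), ∅)}; K=[arg :: addL(1)]⟩
10. ⟨C=x; E={x↦1}; S={0↦clo(λx. (x x), ∅), 1↦clo(λx. (x x), ∅)}; K=[fun :: addL(1)]⟩
11. ⟨C=(x x); E={x↦2}; S={0↦clo(λx. (x x), ∅), 1↦clo(λx. (x x), ∅), 2↦clo(λx. (x x), ∅)}; K=[addL(1)]⟩
12. ⟨C=x; E={x↦2}; S={0↦clo(λx. (x x), ∅), 1↦clo(λx. (x x), ∅), 2↦clo(λx. (x x), ∅)}; K=[arg :: addL(1)]⟩
13. ⟨C=x; E={x↦2}; S={0↦clo(λx. (x x), ∅), 1↦clo(λx. (x x), ∅), 2↦clo(λx. (x x), ∅)}; K=[fun :: addL(1)]⟩
14. ⟨C=(x x); E={x↦3}; S={0↦clo(λx. (x x), ∅), 1↦clo(λx. (x x), ∅), 2↦clo(λx. (x x), ∅), 3↦clo(λx. (x x), ∅)}; K=[addL(1)]⟩
15. ⟨C=x; E={x↦3}; S={0↦clo(λx. (x x), ∅), 1↦clo(λx. (x x), ∅), 2↦clo(λx. (x x), ∅), 3↦clo(λx. (x x), ∅)}; K=[arg :: addL(1)]⟩
16. ⟨C=x; E={x↦3}; S={0↦clo(λx. (x x), ∅), 1↦clo(λx. (x x), ∅), 2↦clo(λx. (x x), ∅), 3↦clo(λx. (x x), ∅)}; K=[fun :: addL(1)]⟩
17. ⟨C=(x x); E={x↦4}; S={0↦clo(λx. (x x), ∅), 1↦clo(λx. (x x), ∅), 2↦clo(λx. (x x), ∅), 3↦clo(λx. (x x), ∅), 4↦clo(λx. (x x), ∅)}; K=[addL(1)]⟩
18. ⟨C=x; E={x↦4}; S={0↦clo(λx. (x x), ∅), 1↦clo(λx. (x x), ∅), 2↦clo(λx. (x x), ∅), 3↦clo(λx. (x x), ∅), 4↦clo(λx. (x x), ∅)}; K=[arg :: addL(1)]⟩
→ 18 transitions taken and the configuration is still not final: no result within 18 steps

Answer: DIVERGES (no final state within 18 steps)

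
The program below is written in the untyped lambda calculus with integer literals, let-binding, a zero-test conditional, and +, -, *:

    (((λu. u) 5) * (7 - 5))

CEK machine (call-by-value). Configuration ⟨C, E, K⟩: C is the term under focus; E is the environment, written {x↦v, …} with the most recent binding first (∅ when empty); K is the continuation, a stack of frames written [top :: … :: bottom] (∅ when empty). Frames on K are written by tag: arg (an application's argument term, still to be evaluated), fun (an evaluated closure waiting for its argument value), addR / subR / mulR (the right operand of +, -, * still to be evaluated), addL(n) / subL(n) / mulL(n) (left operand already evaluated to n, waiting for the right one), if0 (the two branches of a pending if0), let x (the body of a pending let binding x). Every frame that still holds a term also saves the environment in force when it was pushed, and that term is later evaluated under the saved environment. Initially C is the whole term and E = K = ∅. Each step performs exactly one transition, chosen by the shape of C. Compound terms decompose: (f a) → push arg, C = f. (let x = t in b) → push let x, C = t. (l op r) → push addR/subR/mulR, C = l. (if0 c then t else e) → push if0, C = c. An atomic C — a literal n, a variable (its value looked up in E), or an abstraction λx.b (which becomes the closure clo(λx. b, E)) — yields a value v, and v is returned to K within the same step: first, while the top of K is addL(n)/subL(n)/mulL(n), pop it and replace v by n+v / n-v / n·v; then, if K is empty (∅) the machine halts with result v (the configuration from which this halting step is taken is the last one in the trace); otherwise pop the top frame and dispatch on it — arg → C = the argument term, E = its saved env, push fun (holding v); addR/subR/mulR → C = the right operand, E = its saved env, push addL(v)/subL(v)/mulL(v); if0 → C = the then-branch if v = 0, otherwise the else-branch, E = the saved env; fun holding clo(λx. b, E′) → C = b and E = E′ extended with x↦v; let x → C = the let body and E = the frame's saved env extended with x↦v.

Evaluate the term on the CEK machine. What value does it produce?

0. <C=(((λu. u) 5) * (7 - 5)), E=∅, K=∅>
1. <C=((λu. u) 5), E=∅, K=[mulR]>
2. <C=(λu. u), E=∅, K=[arg :: mulR]>
3. <C=5, E=∅, K=[fun :: mulR]>
4. <C=u, E={u↦5}, K=[mulR]>
5. <C=(7 - 5), E=∅, K=[mulL(5)]>
6. <C=7, E=∅, K=[subR :: mulL(5)]>
7. <C=5, E=∅, K=[subL(7) :: mulL(5)]>
→ final value 10

Answer: 10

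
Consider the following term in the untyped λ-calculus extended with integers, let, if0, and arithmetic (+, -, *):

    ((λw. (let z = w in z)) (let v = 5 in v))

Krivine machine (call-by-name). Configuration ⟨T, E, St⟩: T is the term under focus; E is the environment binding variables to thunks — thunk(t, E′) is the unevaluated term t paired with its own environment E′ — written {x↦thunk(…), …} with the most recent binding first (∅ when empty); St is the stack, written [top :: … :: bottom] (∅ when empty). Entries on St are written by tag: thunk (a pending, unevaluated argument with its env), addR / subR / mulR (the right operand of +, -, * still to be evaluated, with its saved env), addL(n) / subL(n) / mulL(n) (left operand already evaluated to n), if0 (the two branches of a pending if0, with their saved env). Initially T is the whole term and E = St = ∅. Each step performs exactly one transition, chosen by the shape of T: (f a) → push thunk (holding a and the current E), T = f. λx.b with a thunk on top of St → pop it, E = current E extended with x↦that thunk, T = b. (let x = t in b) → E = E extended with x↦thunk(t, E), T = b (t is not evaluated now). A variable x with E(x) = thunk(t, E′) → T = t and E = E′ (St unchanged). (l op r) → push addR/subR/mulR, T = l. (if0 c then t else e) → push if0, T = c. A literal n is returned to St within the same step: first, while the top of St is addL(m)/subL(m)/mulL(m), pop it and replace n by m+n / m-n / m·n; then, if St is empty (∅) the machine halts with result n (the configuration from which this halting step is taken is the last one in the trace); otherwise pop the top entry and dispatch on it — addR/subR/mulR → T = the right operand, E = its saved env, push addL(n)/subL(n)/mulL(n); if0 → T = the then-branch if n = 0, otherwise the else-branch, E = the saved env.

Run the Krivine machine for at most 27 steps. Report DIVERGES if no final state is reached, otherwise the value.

step 0: [T=((λw. (let z = w in z)) (let v = 5 in v)) | E=∅ | St=∅]
step 1: [T=(λw. (let z = w in z)) | E=∅ | St=[thunk]]
step 2: [T=(let z = w in z) | E={w↦thunk((let v = 5 in v), ∅)} | St=∅]
step 3: [T=z | E={z↦thunk(w, {w↦thunk((let v = 5 in v), ∅)}), w↦thunk((let v = 5 in v), ∅)} | St=∅]
step 4: [T=w | E={w↦thunk((let v = 5 in v), ∅)} | St=∅]
step 5: [T=(let v = 5 in v) | E=∅ | St=∅]
step 6: [T=v | E={v↦thunk(5, ∅)} | St=∅]
step 7: [T=5 | E=∅ | St=∅]
→ final value 5

Answer: 5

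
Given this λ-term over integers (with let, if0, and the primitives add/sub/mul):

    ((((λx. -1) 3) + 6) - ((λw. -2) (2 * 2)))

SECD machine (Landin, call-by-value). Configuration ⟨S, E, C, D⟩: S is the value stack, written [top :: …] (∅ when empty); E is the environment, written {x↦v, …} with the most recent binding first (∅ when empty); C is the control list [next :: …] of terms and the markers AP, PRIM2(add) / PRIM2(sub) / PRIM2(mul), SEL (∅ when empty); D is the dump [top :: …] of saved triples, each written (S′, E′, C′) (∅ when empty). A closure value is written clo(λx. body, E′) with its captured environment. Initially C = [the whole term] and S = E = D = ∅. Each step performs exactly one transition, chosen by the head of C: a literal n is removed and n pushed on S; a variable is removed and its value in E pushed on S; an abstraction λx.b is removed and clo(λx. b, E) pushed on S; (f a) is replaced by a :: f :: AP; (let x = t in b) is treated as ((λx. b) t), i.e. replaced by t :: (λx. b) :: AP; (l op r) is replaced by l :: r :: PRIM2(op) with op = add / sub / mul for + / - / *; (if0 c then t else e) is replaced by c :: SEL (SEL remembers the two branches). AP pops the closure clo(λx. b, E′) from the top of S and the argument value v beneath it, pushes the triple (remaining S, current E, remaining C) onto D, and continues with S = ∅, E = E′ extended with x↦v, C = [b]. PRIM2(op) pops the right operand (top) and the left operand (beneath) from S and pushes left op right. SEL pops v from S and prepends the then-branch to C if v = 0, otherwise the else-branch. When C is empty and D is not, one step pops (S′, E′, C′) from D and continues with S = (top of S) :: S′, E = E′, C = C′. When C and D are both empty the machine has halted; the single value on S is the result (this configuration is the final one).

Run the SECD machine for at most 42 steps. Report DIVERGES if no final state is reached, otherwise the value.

Answer: 7

Derivation:
t=0: [S=∅ | E=∅ | C=[((((λx. -1) 3) + 6) - ((λw. -2) (2 * 2)))] | D=∅]
t=1: [S=∅ | E=∅ | C=[(((λx. -1) 3) + 6) :: ((λw. -2) (2 * 2)) :: PRIM2(sub)] | D=∅]
t=2: [S=∅ | E=∅ | C=[((λx. -1) 3) :: 6 :: PRIM2(add) :: ((λw. -2) (2 * 2)) :: PRIM2(sub)] | D=∅]
t=3: [S=∅ | E=∅ | C=[3 :: (λx. -1) :: AP :: 6 :: PRIM2(add) :: ((λw. -2) (2 * 2)) :: PRIM2(sub)] | D=∅]
t=4: [S=[3] | E=∅ | C=[(λx. -1) :: AP :: 6 :: PRIM2(add) :: ((λw. -2) (2 * 2)) :: PRIM2(sub)] | D=∅]
t=5: [S=[clo(λx. -1, ∅) :: 3] | E=∅ | C=[AP :: 6 :: PRIM2(add) :: ((λw. -2) (2 * 2)) :: PRIM2(sub)] | D=∅]
t=6: [S=∅ | E={x↦3} | C=[-1] | D=[(∅, ∅, [6 :: PRIM2(add) :: ((λw. -2) (2 * 2)) :: PRIM2(sub)])]]
t=7: [S=[-1] | E={x↦3} | C=∅ | D=[(∅, ∅, [6 :: PRIM2(add) :: ((λw. -2) (2 * 2)) :: PRIM2(sub)])]]
t=8: [S=[-1] | E=∅ | C=[6 :: PRIM2(add) :: ((λw. -2) (2 * 2)) :: PRIM2(sub)] | D=∅]
t=9: [S=[6 :: -1] | E=∅ | C=[PRIM2(add) :: ((λw. -2) (2 * 2)) :: PRIM2(sub)] | D=∅]
t=10: [S=[5] | E=∅ | C=[((λw. -2) (2 * 2)) :: PRIM2(sub)] | D=∅]
t=11: [S=[5] | E=∅ | C=[(2 * 2) :: (λw. -2) :: AP :: PRIM2(sub)] | D=∅]
t=12: [S=[5] | E=∅ | C=[2 :: 2 :: PRIM2(mul) :: (λw. -2) :: AP :: PRIM2(sub)] | D=∅]
t=13: [S=[2 :: 5] | E=∅ | C=[2 :: PRIM2(mul) :: (λw. -2) :: AP :: PRIM2(sub)] | D=∅]
t=14: [S=[2 :: 2 :: 5] | E=∅ | C=[PRIM2(mul) :: (λw. -2) :: AP :: PRIM2(sub)] | D=∅]
t=15: [S=[4 :: 5] | E=∅ | C=[(λw. -2) :: AP :: PRIM2(sub)] | D=∅]
t=16: [S=[clo(λw. -2, ∅) :: 4 :: 5] | E=∅ | C=[AP :: PRIM2(sub)] | D=∅]
t=17: [S=∅ | E={w↦4} | C=[-2] | D=[([5], ∅, [PRIM2(sub)])]]
t=18: [S=[-2] | E={w↦4} | C=∅ | D=[([5], ∅, [PRIM2(sub)])]]
t=19: [S=[-2 :: 5] | E=∅ | C=[PRIM2(sub)] | D=∅]
t=20: [S=[7] | E=∅ | C=∅ | D=∅]
→ final value 7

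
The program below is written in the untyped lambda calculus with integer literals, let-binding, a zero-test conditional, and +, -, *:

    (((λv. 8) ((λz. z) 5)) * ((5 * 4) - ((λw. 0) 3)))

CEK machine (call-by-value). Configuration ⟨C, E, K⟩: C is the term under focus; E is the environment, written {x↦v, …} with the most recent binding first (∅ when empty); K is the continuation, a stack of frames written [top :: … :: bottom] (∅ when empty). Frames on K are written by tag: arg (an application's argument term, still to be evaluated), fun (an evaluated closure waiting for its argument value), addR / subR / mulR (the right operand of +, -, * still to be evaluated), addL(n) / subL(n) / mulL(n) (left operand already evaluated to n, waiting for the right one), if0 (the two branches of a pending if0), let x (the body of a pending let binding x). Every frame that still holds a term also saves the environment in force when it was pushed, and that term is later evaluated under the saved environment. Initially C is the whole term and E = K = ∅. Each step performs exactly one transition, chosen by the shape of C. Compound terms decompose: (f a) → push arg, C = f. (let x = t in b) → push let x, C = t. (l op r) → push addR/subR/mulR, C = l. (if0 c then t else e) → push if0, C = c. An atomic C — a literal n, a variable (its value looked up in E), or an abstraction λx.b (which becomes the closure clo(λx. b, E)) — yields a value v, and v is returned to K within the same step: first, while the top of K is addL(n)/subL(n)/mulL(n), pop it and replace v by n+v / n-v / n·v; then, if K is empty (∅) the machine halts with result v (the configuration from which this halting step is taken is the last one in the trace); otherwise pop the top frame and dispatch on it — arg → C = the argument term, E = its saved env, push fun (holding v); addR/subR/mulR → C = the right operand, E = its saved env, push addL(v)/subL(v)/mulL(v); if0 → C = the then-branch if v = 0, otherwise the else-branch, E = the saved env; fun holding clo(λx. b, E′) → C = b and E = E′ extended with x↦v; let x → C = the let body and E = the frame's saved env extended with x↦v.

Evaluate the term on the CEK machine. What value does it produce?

0. <C=(((λv. 8) ((λz. z) 5)) * ((5 * 4) - ((λw. 0) 3))), E=∅, K=∅>
1. <C=((λv. 8) ((λz. z) 5)), E=∅, K=[mulR]>
2. <C=(λv. 8), E=∅, K=[arg :: mulR]>
3. <C=((λz. z) 5), E=∅, K=[fun :: mulR]>
4. <C=(λz. z), E=∅, K=[arg :: fun :: mulR]>
5. <C=5, E=∅, K=[fun :: fun :: mulR]>
6. <C=z, E={z↦5}, K=[fun :: mulR]>
7. <C=8, E={v↦5}, K=[mulR]>
8. <C=((5 * 4) - ((λw. 0) 3)), E=∅, K=[mulL(8)]>
9. <C=(5 * 4), E=∅, K=[subR :: mulL(8)]>
10. <C=5, E=∅, K=[mulR :: subR :: mulL(8)]>
11. <C=4, E=∅, K=[mulL(5) :: subR :: mulL(8)]>
12. <C=((λw. 0) 3), E=∅, K=[subL(20) :: mulL(8)]>
13. <C=(λw. 0), E=∅, K=[arg :: subL(20) :: mulL(8)]>
14. <C=3, E=∅, K=[fun :: subL(20) :: mulL(8)]>
15. <C=0, E={w↦3}, K=[subL(20) :: mulL(8)]>
→ final value 160

Answer: 160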